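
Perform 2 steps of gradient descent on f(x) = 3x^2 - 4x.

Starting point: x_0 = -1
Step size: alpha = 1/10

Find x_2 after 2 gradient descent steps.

f(x) = 3x^2 - 4x, f'(x) = 6x + (-4)
Step 1: f'(-1) = -10, x_1 = -1 - 1/10 * -10 = 0
Step 2: f'(0) = -4, x_2 = 0 - 1/10 * -4 = 2/5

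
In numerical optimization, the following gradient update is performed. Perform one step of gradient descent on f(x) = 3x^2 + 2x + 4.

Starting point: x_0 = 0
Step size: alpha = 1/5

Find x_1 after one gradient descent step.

f(x) = 3x^2 + 2x + 4
f'(x) = 6x + 2
f'(0) = 6*0 + (2) = 2
x_1 = x_0 - alpha * f'(x_0) = 0 - 1/5 * 2 = -2/5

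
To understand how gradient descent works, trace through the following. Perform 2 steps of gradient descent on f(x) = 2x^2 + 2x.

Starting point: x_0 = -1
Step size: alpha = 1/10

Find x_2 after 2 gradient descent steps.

f(x) = 2x^2 + 2x, f'(x) = 4x + (2)
Step 1: f'(-1) = -2, x_1 = -1 - 1/10 * -2 = -4/5
Step 2: f'(-4/5) = -6/5, x_2 = -4/5 - 1/10 * -6/5 = -17/25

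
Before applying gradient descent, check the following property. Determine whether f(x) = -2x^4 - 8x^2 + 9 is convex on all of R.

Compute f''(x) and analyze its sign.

f(x) = -2x^4 - 8x^2 + 9
f'(x) = -8x^3 + -16x
f''(x) = -24x^2 + -16
f''(x) = -24x^2 + -16 <= -16 < 0 for all x
Therefore, f is concave on R.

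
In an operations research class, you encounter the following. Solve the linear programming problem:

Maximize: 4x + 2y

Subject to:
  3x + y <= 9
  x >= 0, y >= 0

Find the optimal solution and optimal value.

The feasible region has vertices at [(0, 0), (3, 0), (0, 9)].
Checking objective 4x + 2y at each vertex:
  (0, 0): 4*0 + 2*0 = 0
  (3, 0): 4*3 + 2*0 = 12
  (0, 9): 4*0 + 2*9 = 18
Maximum is 18 at (0, 9).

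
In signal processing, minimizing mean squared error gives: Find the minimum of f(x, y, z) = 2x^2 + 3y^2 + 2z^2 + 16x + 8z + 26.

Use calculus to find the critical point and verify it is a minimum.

f(x,y,z) = 2x^2 + 3y^2 + 2z^2 + 16x + 8z + 26
df/dx = 4x + (16) = 0 => x = -4
df/dy = 6y + (0) = 0 => y = 0
df/dz = 4z + (8) = 0 => z = -2
f(-4,0,-2) = 2*(-4)^2 + 3*(0)^2 + 2*(-2)^2 + 16*(-4) + 8*(-2) + 26 = -14
Hessian is diagonal with entries 4, 6, 4 > 0, confirmed minimum.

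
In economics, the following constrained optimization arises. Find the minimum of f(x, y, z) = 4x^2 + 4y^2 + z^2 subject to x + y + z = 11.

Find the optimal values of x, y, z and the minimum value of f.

Using Lagrange multipliers on f = 4x^2 + 4y^2 + z^2 with constraint x + y + z = 11:
Conditions: 2*4*x = lambda, 2*4*y = lambda, 2*1*z = lambda
So x = lambda/8, y = lambda/8, z = lambda/2
Substituting into constraint: lambda * (3/4) = 11
lambda = 44/3
x = 11/6, y = 11/6, z = 22/3
Minimum value = 242/3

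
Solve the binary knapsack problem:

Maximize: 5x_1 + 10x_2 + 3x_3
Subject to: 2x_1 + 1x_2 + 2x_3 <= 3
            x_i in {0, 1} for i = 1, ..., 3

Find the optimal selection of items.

Items: item 1 (v=5, w=2), item 2 (v=10, w=1), item 3 (v=3, w=2)
Capacity: 3
Checking all 8 subsets (w = total weight, v = total value):
  {}: w = 0, v = 0
  {1}: w = 2, v = 5
  {2}: w = 1, v = 10
  {3}: w = 2, v = 3
  {1, 2}: w = 3, v = 15
  {1, 3}: w = 4 > 3, infeasible
  {2, 3}: w = 3, v = 13
  {1, 2, 3}: w = 5 > 3, infeasible
Best feasible subset: items [1, 2]
Total weight: 3 <= 3, total value: 15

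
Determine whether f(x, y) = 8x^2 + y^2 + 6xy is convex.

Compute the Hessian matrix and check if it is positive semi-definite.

f(x,y) = 8x^2 + y^2 + 6xy
Hessian H = [[16, 6], [6, 2]]
trace(H) = 18, det(H) = -4
Eigenvalues: (18 +/- sqrt(340)) / 2 = 18.22, -0.2195
Since not both eigenvalues positive, f is neither convex nor concave.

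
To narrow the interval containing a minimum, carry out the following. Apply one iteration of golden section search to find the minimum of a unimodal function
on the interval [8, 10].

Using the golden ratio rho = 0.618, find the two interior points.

Golden section search on [8, 10].
Golden ratio rho = 0.618 (approx).
Interior points:
  x_1 = 8 + (1-0.618)*2 = 8.7640
  x_2 = 8 + 0.618*2 = 9.2360
Compare f(x_1) and f(x_2) to determine which subinterval to keep.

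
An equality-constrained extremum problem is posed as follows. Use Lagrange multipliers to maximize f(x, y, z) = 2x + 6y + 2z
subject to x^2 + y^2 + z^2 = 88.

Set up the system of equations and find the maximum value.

Lagrange conditions: 2 = 2*lambda*x, 6 = 2*lambda*y, 2 = 2*lambda*z
So x:2 = y:6 = z:2, i.e. x = 2t, y = 6t, z = 2t
Constraint: t^2*(2^2 + 6^2 + 2^2) = 88
  t^2 * 44 = 88  =>  t = sqrt(2)
Maximum = 2*2t + 6*6t + 2*2t = 44*sqrt(2) = sqrt(3872)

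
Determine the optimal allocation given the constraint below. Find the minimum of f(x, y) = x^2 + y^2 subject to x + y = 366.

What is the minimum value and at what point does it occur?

Substitute y = 366 - x into f(x,y) = x^2 + y^2:
g(x) = x^2 + (366 - x)^2 = 2x^2 - 732x + 133956
g'(x) = 4x - 732 = 0  =>  x = 183
y = 366 - 183 = 183
Minimum value = 183^2 + 183^2 = 66978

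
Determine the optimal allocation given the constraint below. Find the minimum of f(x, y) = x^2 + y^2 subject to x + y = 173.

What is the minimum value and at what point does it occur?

Substitute y = 173 - x into f(x,y) = x^2 + y^2:
g(x) = x^2 + (173 - x)^2 = 2x^2 - 346x + 29929
g'(x) = 4x - 346 = 0  =>  x = 173/2
y = 173 - 173/2 = 173/2
Minimum value = (173/2)^2 + (173/2)^2 = 29929/2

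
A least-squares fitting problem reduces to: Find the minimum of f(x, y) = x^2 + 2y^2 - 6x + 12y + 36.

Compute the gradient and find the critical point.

f(x,y) = x^2 + 2y^2 - 6x + 12y + 36
df/dx = 2x + (-6) = 0  =>  x = 3
df/dy = 4y + (12) = 0  =>  y = -3
f(3, -3) = 1*(3)^2 + 2*(-3)^2 + -6*(3) + 12*(-3) + 36 = 9
Hessian is diagonal with entries 2, 4 > 0, so this is a minimum.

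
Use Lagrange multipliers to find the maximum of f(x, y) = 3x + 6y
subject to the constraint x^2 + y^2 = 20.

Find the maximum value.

Set up Lagrange conditions: grad f = lambda * grad g
  3 = 2*lambda*x
  6 = 2*lambda*y
From these: x/y = 3/6, so x = 3t, y = 6t for some t.
Substitute into constraint: (3t)^2 + (6t)^2 = 20
  t^2 * 45 = 20
  t = sqrt(20/45)
Maximum = 3*x + 6*y = (3^2 + 6^2)*t = 45 * sqrt(20/45) = 30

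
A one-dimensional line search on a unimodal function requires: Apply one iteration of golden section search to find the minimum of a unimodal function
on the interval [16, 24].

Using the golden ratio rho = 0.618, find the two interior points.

Golden section search on [16, 24].
Golden ratio rho = 0.618 (approx).
Interior points:
  x_1 = 16 + (1-0.618)*8 = 19.0560
  x_2 = 16 + 0.618*8 = 20.9440
Compare f(x_1) and f(x_2) to determine which subinterval to keep.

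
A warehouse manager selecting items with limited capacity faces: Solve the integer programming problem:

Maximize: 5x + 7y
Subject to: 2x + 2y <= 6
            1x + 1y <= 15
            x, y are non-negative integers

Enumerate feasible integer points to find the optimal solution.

Constraint 1: 2x + 2y <= 6
Constraint 2: 1x + 1y <= 15
Feasible x range (need y >= 0): 0 <= x <= min(6/2, 15/1) => x in {0, ..., 3}.
Enumerate feasible integer points row by row (the coefficient of y is 7 > 0, so for each x the largest feasible y gives the best value):
  x = 0: y <= min((6 - 2*0)/2, (15 - 1*0)/1) => y in {0, ..., 3}; best 5*0 + 7*3 = 21
  x = 1: y <= min((6 - 2*1)/2, (15 - 1*1)/1) => y in {0, ..., 2}; best 5*1 + 7*2 = 19
  x = 2: y <= min((6 - 2*2)/2, (15 - 1*2)/1) => y in {0, ..., 1}; best 5*2 + 7*1 = 17
  x = 3: y <= min((6 - 2*3)/2, (15 - 1*3)/1) => y in {0}; best 5*3 + 7*0 = 15
The maximum 5x + 7y = 21 is achieved at x = 0, y = 3.
Check: 2*0 + 2*3 = 6 <= 6 and 1*0 + 1*3 = 3 <= 15.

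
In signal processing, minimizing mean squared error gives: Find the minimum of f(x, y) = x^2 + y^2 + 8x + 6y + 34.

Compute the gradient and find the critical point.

f(x,y) = x^2 + y^2 + 8x + 6y + 34
df/dx = 2x + (8) = 0  =>  x = -4
df/dy = 2y + (6) = 0  =>  y = -3
f(-4, -3) = 1*(-4)^2 + 1*(-3)^2 + 8*(-4) + 6*(-3) + 34 = 9
Hessian is diagonal with entries 2, 2 > 0, so this is a minimum.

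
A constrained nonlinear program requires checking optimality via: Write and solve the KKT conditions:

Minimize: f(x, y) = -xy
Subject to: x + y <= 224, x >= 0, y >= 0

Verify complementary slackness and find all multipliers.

Problem: min -xy s.t. x + y <= 224 (multiplier lambda), x >= 0 (mu_x), y >= 0 (mu_y)
KKT stationarity: -y + lambda - mu_x = 0, -x + lambda - mu_y = 0, with lambda, mu_x, mu_y >= 0
Complementary slackness: lambda*(x + y - 224) = 0, mu_x*x = 0, mu_y*y = 0
If lambda = 0: y = -mu_x <= 0 and x = -mu_y <= 0 force x = y = 0 with f = 0; but x = y = 112 is feasible with f = -12544 < 0, so this is not the minimum. Hence lambda > 0 and x + y = 224.
Try x > 0, y > 0 (so mu_x = mu_y = 0): y = lambda, x = lambda => x = y = lambda
x + y = 224 => 2*lambda = 224 => lambda = 112
x* = y* = 112 > 0, consistent with mu_x = mu_y = 0.
(Any feasible point with x = 0 or y = 0 has f = 0 > -12544, so the minimum is not on those boundaries.)
min(-xy) = -12544 (i.e. max xy = 12544)
Multipliers: lambda = 112, mu_x = 0, mu_y = 0
Complementary slackness: lambda*(x + y - 224) = 112*(112 + 112 - 224) = 0, mu_x*x = 0*112 = 0, mu_y*y = 0*112 = 0. Satisfied.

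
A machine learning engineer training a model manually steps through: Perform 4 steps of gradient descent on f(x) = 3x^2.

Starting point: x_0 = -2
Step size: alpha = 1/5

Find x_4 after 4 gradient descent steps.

f(x) = 3x^2, f'(x) = 6x + (0)
Step 1: f'(-2) = -12, x_1 = -2 - 1/5 * -12 = 2/5
Step 2: f'(2/5) = 12/5, x_2 = 2/5 - 1/5 * 12/5 = -2/25
Step 3: f'(-2/25) = -12/25, x_3 = -2/25 - 1/5 * -12/25 = 2/125
Step 4: f'(2/125) = 12/125, x_4 = 2/125 - 1/5 * 12/125 = -2/625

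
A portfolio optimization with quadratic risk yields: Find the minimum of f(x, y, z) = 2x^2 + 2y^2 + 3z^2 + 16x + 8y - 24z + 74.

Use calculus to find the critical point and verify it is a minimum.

f(x,y,z) = 2x^2 + 2y^2 + 3z^2 + 16x + 8y - 24z + 74
df/dx = 4x + (16) = 0 => x = -4
df/dy = 4y + (8) = 0 => y = -2
df/dz = 6z + (-24) = 0 => z = 4
f(-4,-2,4) = 2*(-4)^2 + 2*(-2)^2 + 3*(4)^2 + 16*(-4) + 8*(-2) + -24*(4) + 74 = -14
Hessian is diagonal with entries 4, 4, 6 > 0, confirmed minimum.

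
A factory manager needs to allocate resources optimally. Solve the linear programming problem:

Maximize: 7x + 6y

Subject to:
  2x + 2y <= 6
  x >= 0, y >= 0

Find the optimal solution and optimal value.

The feasible region has vertices at [(0, 0), (3, 0), (0, 3)].
Checking objective 7x + 6y at each vertex:
  (0, 0): 7*0 + 6*0 = 0
  (3, 0): 7*3 + 6*0 = 21
  (0, 3): 7*0 + 6*3 = 18
Maximum is 21 at (3, 0).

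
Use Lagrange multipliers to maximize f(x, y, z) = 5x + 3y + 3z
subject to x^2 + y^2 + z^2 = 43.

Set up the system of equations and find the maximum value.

Lagrange conditions: 5 = 2*lambda*x, 3 = 2*lambda*y, 3 = 2*lambda*z
So x:5 = y:3 = z:3, i.e. x = 5t, y = 3t, z = 3t
Constraint: t^2*(5^2 + 3^2 + 3^2) = 43
  t^2 * 43 = 43  =>  t = sqrt(1)
Maximum = 5*5t + 3*3t + 3*3t = 43*sqrt(1) = 43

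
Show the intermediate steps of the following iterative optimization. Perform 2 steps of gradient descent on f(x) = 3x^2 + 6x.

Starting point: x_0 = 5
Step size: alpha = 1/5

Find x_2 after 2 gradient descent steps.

f(x) = 3x^2 + 6x, f'(x) = 6x + (6)
Step 1: f'(5) = 36, x_1 = 5 - 1/5 * 36 = -11/5
Step 2: f'(-11/5) = -36/5, x_2 = -11/5 - 1/5 * -36/5 = -19/25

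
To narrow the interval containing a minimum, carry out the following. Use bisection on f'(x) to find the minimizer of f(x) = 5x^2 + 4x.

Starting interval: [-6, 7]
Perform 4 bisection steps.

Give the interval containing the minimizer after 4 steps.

Finding critical point of f(x) = 5x^2 + 4x using bisection on f'(x) = 10x + 4.
f'(x) = 0 when x = -2/5.
Starting interval: [-6, 7]
Step 1: mid = 1/2, f'(mid) = 9, new interval = [-6, 1/2]
Step 2: mid = -11/4, f'(mid) = -47/2, new interval = [-11/4, 1/2]
Step 3: mid = -9/8, f'(mid) = -29/4, new interval = [-9/8, 1/2]
Step 4: mid = -5/16, f'(mid) = 7/8, new interval = [-9/8, -5/16]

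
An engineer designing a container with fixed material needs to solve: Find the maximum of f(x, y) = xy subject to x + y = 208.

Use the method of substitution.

Substitute y = 208 - x into f(x,y) = xy:
g(x) = x(208 - x) = 208x - x^2
g'(x) = 208 - 2x = 0  =>  x = 104
y = 208 - 104 = 104
Maximum value = 104 * 104 = 10816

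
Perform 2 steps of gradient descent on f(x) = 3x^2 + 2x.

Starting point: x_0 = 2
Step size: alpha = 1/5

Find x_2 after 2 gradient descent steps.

f(x) = 3x^2 + 2x, f'(x) = 6x + (2)
Step 1: f'(2) = 14, x_1 = 2 - 1/5 * 14 = -4/5
Step 2: f'(-4/5) = -14/5, x_2 = -4/5 - 1/5 * -14/5 = -6/25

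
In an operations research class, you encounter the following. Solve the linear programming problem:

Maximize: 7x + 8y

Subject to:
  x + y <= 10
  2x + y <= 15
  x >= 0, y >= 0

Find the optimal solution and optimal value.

Feasible vertices: (0, 0), (0, 10), (5, 5), (15/2, 0)
Objective 7x + 8y at each:
  (0, 0): 0
  (0, 10): 80
  (5, 5): 75
  (15/2, 0): 105/2
Maximum is 80 at (0, 10).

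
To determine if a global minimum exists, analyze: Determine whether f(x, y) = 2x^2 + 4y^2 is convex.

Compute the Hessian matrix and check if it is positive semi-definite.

f(x,y) = 2x^2 + 4y^2
Hessian H = [[4, 0], [0, 8]]
trace(H) = 12, det(H) = 32
Eigenvalues: (12 +/- sqrt(16)) / 2 = 8, 4
Since both eigenvalues > 0, f is convex.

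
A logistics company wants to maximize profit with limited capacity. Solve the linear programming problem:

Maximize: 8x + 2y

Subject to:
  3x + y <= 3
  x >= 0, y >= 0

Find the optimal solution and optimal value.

The feasible region has vertices at [(0, 0), (1, 0), (0, 3)].
Checking objective 8x + 2y at each vertex:
  (0, 0): 8*0 + 2*0 = 0
  (1, 0): 8*1 + 2*0 = 8
  (0, 3): 8*0 + 2*3 = 6
Maximum is 8 at (1, 0).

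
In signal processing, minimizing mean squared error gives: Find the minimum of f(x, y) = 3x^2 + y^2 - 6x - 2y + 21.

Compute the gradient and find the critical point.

f(x,y) = 3x^2 + y^2 - 6x - 2y + 21
df/dx = 6x + (-6) = 0  =>  x = 1
df/dy = 2y + (-2) = 0  =>  y = 1
f(1, 1) = 3*(1)^2 + 1*(1)^2 + -6*(1) + -2*(1) + 21 = 17
Hessian is diagonal with entries 6, 2 > 0, so this is a minimum.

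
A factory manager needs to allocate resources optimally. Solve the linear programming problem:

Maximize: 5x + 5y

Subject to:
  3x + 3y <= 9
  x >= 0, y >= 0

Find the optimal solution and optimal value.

The feasible region has vertices at [(0, 0), (3, 0), (0, 3)].
Checking objective 5x + 5y at each vertex:
  (0, 0): 5*0 + 5*0 = 0
  (3, 0): 5*3 + 5*0 = 15
  (0, 3): 5*0 + 5*3 = 15
Maximum is 15 at (3, 0).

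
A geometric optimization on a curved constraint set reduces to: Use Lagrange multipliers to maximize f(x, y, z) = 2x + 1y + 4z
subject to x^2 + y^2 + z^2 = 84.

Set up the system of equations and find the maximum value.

Lagrange conditions: 2 = 2*lambda*x, 1 = 2*lambda*y, 4 = 2*lambda*z
So x:2 = y:1 = z:4, i.e. x = 2t, y = 1t, z = 4t
Constraint: t^2*(2^2 + 1^2 + 4^2) = 84
  t^2 * 21 = 84  =>  t = sqrt(4)
Maximum = 2*2t + 1*1t + 4*4t = 21*sqrt(4) = 42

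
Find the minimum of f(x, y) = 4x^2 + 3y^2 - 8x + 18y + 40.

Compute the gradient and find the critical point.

f(x,y) = 4x^2 + 3y^2 - 8x + 18y + 40
df/dx = 8x + (-8) = 0  =>  x = 1
df/dy = 6y + (18) = 0  =>  y = -3
f(1, -3) = 4*(1)^2 + 3*(-3)^2 + -8*(1) + 18*(-3) + 40 = 9
Hessian is diagonal with entries 8, 6 > 0, so this is a minimum.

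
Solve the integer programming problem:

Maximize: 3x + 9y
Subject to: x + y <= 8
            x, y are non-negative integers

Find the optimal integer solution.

Objective: 3x + 9y, constraint: x + y <= 8
Coefficient of y is 9 > coefficient of x is 3, so allocate the entire budget to y.
Optimal: x = 0, y = 8, value = 72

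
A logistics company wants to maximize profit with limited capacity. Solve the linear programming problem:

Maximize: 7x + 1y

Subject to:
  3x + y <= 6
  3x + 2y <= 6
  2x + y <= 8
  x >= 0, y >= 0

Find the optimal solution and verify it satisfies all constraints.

Feasible vertices: (0, 0), (0, 3), (2, 0)
Objective 7x + 1y at each vertex:
  (0, 0): 0
  (0, 3): 3
  (2, 0): 14
Maximum is 14 at (2, 0).
Verify constraints at (x, y) = (2, 0):
  3*2 + 1*0 = 6 <= 6 (active)
  3*2 + 2*0 = 6 <= 6 (active)
  2*2 + 1*0 = 4 <= 8
  x = 2 >= 0, y = 0 >= 0. All constraints satisfied.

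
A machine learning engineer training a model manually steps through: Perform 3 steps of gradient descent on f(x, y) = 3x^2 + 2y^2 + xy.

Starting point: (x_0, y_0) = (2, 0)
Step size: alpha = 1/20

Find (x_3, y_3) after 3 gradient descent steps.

f(x,y) = 3x^2 + 2y^2 + xy
grad_x = 6x + 1y, grad_y = 4y + 1x
Step 1: grad = (12, 2), (7/5, -1/10)
Step 2: grad = (83/10, 1), (197/200, -3/20)
Step 3: grad = (144/25, 77/200), (697/1000, -677/4000)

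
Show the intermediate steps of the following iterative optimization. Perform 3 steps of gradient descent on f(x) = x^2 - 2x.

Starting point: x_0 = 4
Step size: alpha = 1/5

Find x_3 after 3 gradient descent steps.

f(x) = x^2 - 2x, f'(x) = 2x + (-2)
Step 1: f'(4) = 6, x_1 = 4 - 1/5 * 6 = 14/5
Step 2: f'(14/5) = 18/5, x_2 = 14/5 - 1/5 * 18/5 = 52/25
Step 3: f'(52/25) = 54/25, x_3 = 52/25 - 1/5 * 54/25 = 206/125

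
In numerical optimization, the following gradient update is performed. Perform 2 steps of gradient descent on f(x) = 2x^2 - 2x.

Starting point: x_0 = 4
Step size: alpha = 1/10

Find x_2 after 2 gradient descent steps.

f(x) = 2x^2 - 2x, f'(x) = 4x + (-2)
Step 1: f'(4) = 14, x_1 = 4 - 1/10 * 14 = 13/5
Step 2: f'(13/5) = 42/5, x_2 = 13/5 - 1/10 * 42/5 = 44/25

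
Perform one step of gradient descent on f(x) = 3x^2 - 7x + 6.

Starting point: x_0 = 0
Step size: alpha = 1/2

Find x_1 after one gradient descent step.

f(x) = 3x^2 - 7x + 6
f'(x) = 6x - 7
f'(0) = 6*0 + (-7) = -7
x_1 = x_0 - alpha * f'(x_0) = 0 - 1/2 * -7 = 7/2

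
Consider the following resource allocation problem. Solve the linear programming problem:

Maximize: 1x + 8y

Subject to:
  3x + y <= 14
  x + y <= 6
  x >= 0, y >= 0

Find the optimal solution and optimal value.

Feasible vertices: (0, 0), (0, 6), (4, 2), (14/3, 0)
Objective 1x + 8y at each:
  (0, 0): 0
  (0, 6): 48
  (4, 2): 20
  (14/3, 0): 14/3
Maximum is 48 at (0, 6).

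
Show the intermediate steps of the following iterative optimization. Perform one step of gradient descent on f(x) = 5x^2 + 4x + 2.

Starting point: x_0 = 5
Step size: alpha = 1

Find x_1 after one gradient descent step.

f(x) = 5x^2 + 4x + 2
f'(x) = 10x + 4
f'(5) = 10*5 + (4) = 54
x_1 = x_0 - alpha * f'(x_0) = 5 - 1 * 54 = -49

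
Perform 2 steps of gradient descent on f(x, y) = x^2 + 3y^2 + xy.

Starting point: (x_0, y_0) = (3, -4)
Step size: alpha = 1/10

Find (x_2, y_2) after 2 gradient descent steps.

f(x,y) = x^2 + 3y^2 + xy
grad_x = 2x + 1y, grad_y = 6y + 1x
Step 1: grad = (2, -21), (14/5, -19/10)
Step 2: grad = (37/10, -43/5), (243/100, -26/25)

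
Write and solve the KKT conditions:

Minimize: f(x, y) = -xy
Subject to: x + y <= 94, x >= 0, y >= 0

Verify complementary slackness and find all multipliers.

Problem: min -xy s.t. x + y <= 94 (multiplier lambda), x >= 0 (mu_x), y >= 0 (mu_y)
KKT stationarity: -y + lambda - mu_x = 0, -x + lambda - mu_y = 0, with lambda, mu_x, mu_y >= 0
Complementary slackness: lambda*(x + y - 94) = 0, mu_x*x = 0, mu_y*y = 0
If lambda = 0: y = -mu_x <= 0 and x = -mu_y <= 0 force x = y = 0 with f = 0; but x = y = 47 is feasible with f = -2209 < 0, so this is not the minimum. Hence lambda > 0 and x + y = 94.
Try x > 0, y > 0 (so mu_x = mu_y = 0): y = lambda, x = lambda => x = y = lambda
x + y = 94 => 2*lambda = 94 => lambda = 47
x* = y* = 47 > 0, consistent with mu_x = mu_y = 0.
(Any feasible point with x = 0 or y = 0 has f = 0 > -2209, so the minimum is not on those boundaries.)
min(-xy) = -2209 (i.e. max xy = 2209)
Multipliers: lambda = 47, mu_x = 0, mu_y = 0
Complementary slackness: lambda*(x + y - 94) = 47*(47 + 47 - 94) = 0, mu_x*x = 0*47 = 0, mu_y*y = 0*47 = 0. Satisfied.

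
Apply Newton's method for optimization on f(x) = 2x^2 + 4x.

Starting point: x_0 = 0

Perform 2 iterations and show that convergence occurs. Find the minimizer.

f(x) = 2x^2 + 4x, f'(x) = 4x + (4), f''(x) = 4
Step 1: f'(0) = 4, x_1 = 0 - 4/4 = -1
Step 2: f'(-1) = 0, x_2 = -1 (converged)
Newton's method converges in 1 step for quadratics.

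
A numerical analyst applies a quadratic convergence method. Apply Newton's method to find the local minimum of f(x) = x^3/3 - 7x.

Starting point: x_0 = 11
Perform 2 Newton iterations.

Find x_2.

f(x) = x^3/3 - 7x
f'(x) = x^2 - 7, f''(x) = 2x
Newton update: x_{n+1} = x_n - (x_n^2 - 7)/(2*x_n)
Step 1: x_0 = 11, f'=114, f''=22, x_1 = 64/11
Step 2: x_1 = 64/11, f'=3249/121, f''=128/11, x_2 = 4943/1408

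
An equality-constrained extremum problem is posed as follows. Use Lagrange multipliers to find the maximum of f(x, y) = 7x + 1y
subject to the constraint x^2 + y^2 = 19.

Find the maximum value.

Set up Lagrange conditions: grad f = lambda * grad g
  7 = 2*lambda*x
  1 = 2*lambda*y
From these: x/y = 7/1, so x = 7t, y = 1t for some t.
Substitute into constraint: (7t)^2 + (1t)^2 = 19
  t^2 * 50 = 19
  t = sqrt(19/50)
Maximum = 7*x + 1*y = (7^2 + 1^2)*t = 50 * sqrt(19/50) = sqrt(950)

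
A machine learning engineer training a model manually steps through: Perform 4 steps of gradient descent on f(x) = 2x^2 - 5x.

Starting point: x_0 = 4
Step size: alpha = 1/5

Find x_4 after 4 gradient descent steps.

f(x) = 2x^2 - 5x, f'(x) = 4x + (-5)
Step 1: f'(4) = 11, x_1 = 4 - 1/5 * 11 = 9/5
Step 2: f'(9/5) = 11/5, x_2 = 9/5 - 1/5 * 11/5 = 34/25
Step 3: f'(34/25) = 11/25, x_3 = 34/25 - 1/5 * 11/25 = 159/125
Step 4: f'(159/125) = 11/125, x_4 = 159/125 - 1/5 * 11/125 = 784/625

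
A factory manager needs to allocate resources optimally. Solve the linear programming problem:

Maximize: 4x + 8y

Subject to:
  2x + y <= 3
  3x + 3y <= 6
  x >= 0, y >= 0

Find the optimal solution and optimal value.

Feasible vertices: (0, 0), (0, 2), (1, 1), (3/2, 0)
Objective 4x + 8y at each:
  (0, 0): 0
  (0, 2): 16
  (1, 1): 12
  (3/2, 0): 6
Maximum is 16 at (0, 2).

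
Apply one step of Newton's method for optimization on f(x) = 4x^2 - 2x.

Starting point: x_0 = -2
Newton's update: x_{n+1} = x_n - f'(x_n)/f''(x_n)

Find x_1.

f(x) = 4x^2 - 2x
f'(x) = 8x + (-2), f''(x) = 8
Newton step: x_1 = x_0 - f'(x_0)/f''(x_0)
f'(-2) = -18
x_1 = -2 - -18/8 = 1/4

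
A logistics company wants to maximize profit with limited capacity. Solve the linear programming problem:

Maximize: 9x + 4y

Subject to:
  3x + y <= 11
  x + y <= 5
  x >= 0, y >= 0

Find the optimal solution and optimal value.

Feasible vertices: (0, 0), (0, 5), (3, 2), (11/3, 0)
Objective 9x + 4y at each:
  (0, 0): 0
  (0, 5): 20
  (3, 2): 35
  (11/3, 0): 33
Maximum is 35 at (3, 2).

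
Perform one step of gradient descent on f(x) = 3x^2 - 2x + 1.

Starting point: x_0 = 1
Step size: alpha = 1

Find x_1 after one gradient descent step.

f(x) = 3x^2 - 2x + 1
f'(x) = 6x - 2
f'(1) = 6*1 + (-2) = 4
x_1 = x_0 - alpha * f'(x_0) = 1 - 1 * 4 = -3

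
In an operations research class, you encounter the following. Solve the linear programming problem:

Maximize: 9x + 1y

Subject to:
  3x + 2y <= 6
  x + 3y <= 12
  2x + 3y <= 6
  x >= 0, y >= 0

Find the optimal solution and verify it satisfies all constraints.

Feasible vertices: (0, 0), (0, 2), (6/5, 6/5), (2, 0)
Objective 9x + 1y at each vertex:
  (0, 0): 0
  (0, 2): 2
  (6/5, 6/5): 12
  (2, 0): 18
Maximum is 18 at (2, 0).
Verify constraints at (x, y) = (2, 0):
  3*2 + 2*0 = 6 <= 6 (active)
  1*2 + 3*0 = 2 <= 12
  2*2 + 3*0 = 4 <= 6
  x = 2 >= 0, y = 0 >= 0. All constraints satisfied.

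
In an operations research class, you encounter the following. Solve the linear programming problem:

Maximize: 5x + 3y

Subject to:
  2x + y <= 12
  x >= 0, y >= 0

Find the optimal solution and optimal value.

The feasible region has vertices at [(0, 0), (6, 0), (0, 12)].
Checking objective 5x + 3y at each vertex:
  (0, 0): 5*0 + 3*0 = 0
  (6, 0): 5*6 + 3*0 = 30
  (0, 12): 5*0 + 3*12 = 36
Maximum is 36 at (0, 12).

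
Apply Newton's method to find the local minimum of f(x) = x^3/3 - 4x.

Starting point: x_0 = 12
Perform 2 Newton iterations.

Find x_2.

f(x) = x^3/3 - 4x
f'(x) = x^2 - 4, f''(x) = 2x
Newton update: x_{n+1} = x_n - (x_n^2 - 4)/(2*x_n)
Step 1: x_0 = 12, f'=140, f''=24, x_1 = 37/6
Step 2: x_1 = 37/6, f'=1225/36, f''=37/3, x_2 = 1513/444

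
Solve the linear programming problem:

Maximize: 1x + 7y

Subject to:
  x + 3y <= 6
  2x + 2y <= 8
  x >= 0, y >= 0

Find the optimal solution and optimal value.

Feasible vertices: (0, 0), (0, 2), (3, 1), (4, 0)
Objective 1x + 7y at each:
  (0, 0): 0
  (0, 2): 14
  (3, 1): 10
  (4, 0): 4
Maximum is 14 at (0, 2).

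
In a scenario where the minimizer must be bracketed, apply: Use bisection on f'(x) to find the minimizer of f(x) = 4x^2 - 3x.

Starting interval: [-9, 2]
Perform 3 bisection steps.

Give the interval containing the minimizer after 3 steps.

Finding critical point of f(x) = 4x^2 - 3x using bisection on f'(x) = 8x + -3.
f'(x) = 0 when x = 3/8.
Starting interval: [-9, 2]
Step 1: mid = -7/2, f'(mid) = -31, new interval = [-7/2, 2]
Step 2: mid = -3/4, f'(mid) = -9, new interval = [-3/4, 2]
Step 3: mid = 5/8, f'(mid) = 2, new interval = [-3/4, 5/8]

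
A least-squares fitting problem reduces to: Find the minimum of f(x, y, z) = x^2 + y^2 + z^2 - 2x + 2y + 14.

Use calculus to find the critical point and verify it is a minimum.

f(x,y,z) = x^2 + y^2 + z^2 - 2x + 2y + 14
df/dx = 2x + (-2) = 0 => x = 1
df/dy = 2y + (2) = 0 => y = -1
df/dz = 2z + (0) = 0 => z = 0
f(1,-1,0) = 1*(1)^2 + 1*(-1)^2 + 1*(0)^2 + -2*(1) + 2*(-1) + 14 = 12
Hessian is diagonal with entries 2, 2, 2 > 0, confirmed minimum.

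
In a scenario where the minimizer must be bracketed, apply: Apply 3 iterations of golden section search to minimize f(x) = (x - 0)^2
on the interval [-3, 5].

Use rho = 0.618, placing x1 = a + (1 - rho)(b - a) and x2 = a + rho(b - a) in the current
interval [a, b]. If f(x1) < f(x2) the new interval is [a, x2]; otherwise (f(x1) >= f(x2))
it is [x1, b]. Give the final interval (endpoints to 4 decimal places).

Golden section search for min of f(x) = (x - 0)^2 on [-3, 5].
Each step: x1 = a + (1 - rho)(b - a), x2 = a + rho(b - a); if f(x1) < f(x2) keep [a, x2], otherwise keep [x1, b].
Step 1: [-3.0000, 5.0000], x1=0.0560 (f=0.0031), x2=1.9440 (f=3.7791); f(x1) < f(x2) => keep [-3.0000, 1.9440]
Step 2: [-3.0000, 1.9440], x1=-1.1114 (f=1.2352), x2=0.0554 (f=0.0031); f(x1) > f(x2) => keep [-1.1114, 1.9440]
Step 3: [-1.1114, 1.9440], x1=0.0558 (f=0.0031), x2=0.7768 (f=0.6035); f(x1) < f(x2) => keep [-1.1114, 0.7768]
Final interval: [-1.1114, 0.7768]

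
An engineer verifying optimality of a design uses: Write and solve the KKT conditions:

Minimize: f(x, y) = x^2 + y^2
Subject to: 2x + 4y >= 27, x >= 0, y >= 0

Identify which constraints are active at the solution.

KKT conditions for min x^2 + y^2 s.t. 2x + 4y >= 27, x >= 0, y >= 0:
Stationarity: 2x = mu*2 + mu_x, 2y = mu*4 + mu_y, with mu, mu_x, mu_y >= 0
Complementary slackness: mu*(2x + 4y - 27) = 0, mu_x*x = 0, mu_y*y = 0
(0, 0) is infeasible (2*0 + 4*0 < 27), so if mu = 0 stationarity would force x = mu_x/2 >= 0, y = mu_y/2 >= 0 with mu_x*x = mu_y*y = 0, i.e. x = y = 0: contradiction. Hence mu > 0 and 2x + 4y = 27 is active.
Try x > 0, y > 0 (so mu_x = mu_y = 0): x = 2*mu/2, y = 4*mu/2
Substitute: 2*(2*mu/2) + 4*(4*mu/2) = 27
  mu*20/2 = 27 => mu = 27/10
x* = 27/10 > 0, y* = 27/5 > 0, consistent with mu_x = mu_y = 0.
f is convex and the constraints are linear, so this KKT point is the global minimum.
f* = 729/20
Active constraints: 2x + 4y >= 27 (holds with equality, mu = 27/10 > 0); x >= 0 and y >= 0 are inactive (mu_x = mu_y = 0).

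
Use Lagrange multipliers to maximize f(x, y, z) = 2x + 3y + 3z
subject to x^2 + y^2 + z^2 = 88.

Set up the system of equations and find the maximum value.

Lagrange conditions: 2 = 2*lambda*x, 3 = 2*lambda*y, 3 = 2*lambda*z
So x:2 = y:3 = z:3, i.e. x = 2t, y = 3t, z = 3t
Constraint: t^2*(2^2 + 3^2 + 3^2) = 88
  t^2 * 22 = 88  =>  t = sqrt(4)
Maximum = 2*2t + 3*3t + 3*3t = 22*sqrt(4) = 44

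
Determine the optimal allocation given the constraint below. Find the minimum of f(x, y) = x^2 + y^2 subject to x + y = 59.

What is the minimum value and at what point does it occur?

Substitute y = 59 - x into f(x,y) = x^2 + y^2:
g(x) = x^2 + (59 - x)^2 = 2x^2 - 118x + 3481
g'(x) = 4x - 118 = 0  =>  x = 59/2
y = 59 - 59/2 = 59/2
Minimum value = (59/2)^2 + (59/2)^2 = 3481/2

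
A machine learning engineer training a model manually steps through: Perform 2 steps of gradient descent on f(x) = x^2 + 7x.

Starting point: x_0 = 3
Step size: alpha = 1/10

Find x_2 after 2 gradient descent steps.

f(x) = x^2 + 7x, f'(x) = 2x + (7)
Step 1: f'(3) = 13, x_1 = 3 - 1/10 * 13 = 17/10
Step 2: f'(17/10) = 52/5, x_2 = 17/10 - 1/10 * 52/5 = 33/50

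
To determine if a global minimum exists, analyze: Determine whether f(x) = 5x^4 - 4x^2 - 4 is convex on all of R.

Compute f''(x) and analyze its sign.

f(x) = 5x^4 - 4x^2 - 4
f'(x) = 20x^3 + -8x
f''(x) = 60x^2 + -8
f''(0) = -8 < 0, so not convex near x = 0
Therefore, f is not globally convex on R.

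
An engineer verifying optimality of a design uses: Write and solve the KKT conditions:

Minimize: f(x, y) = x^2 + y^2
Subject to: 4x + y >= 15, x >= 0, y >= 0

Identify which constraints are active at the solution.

KKT conditions for min x^2 + y^2 s.t. 4x + 1y >= 15, x >= 0, y >= 0:
Stationarity: 2x = mu*4 + mu_x, 2y = mu*1 + mu_y, with mu, mu_x, mu_y >= 0
Complementary slackness: mu*(4x + y - 15) = 0, mu_x*x = 0, mu_y*y = 0
(0, 0) is infeasible (4*0 + 1*0 < 15), so if mu = 0 stationarity would force x = mu_x/2 >= 0, y = mu_y/2 >= 0 with mu_x*x = mu_y*y = 0, i.e. x = y = 0: contradiction. Hence mu > 0 and 4x + y = 15 is active.
Try x > 0, y > 0 (so mu_x = mu_y = 0): x = 4*mu/2, y = 1*mu/2
Substitute: 4*(4*mu/2) + 1*(1*mu/2) = 15
  mu*17/2 = 15 => mu = 30/17
x* = 60/17 > 0, y* = 15/17 > 0, consistent with mu_x = mu_y = 0.
f is convex and the constraints are linear, so this KKT point is the global minimum.
f* = 225/17
Active constraints: 4x + y >= 15 (holds with equality, mu = 30/17 > 0); x >= 0 and y >= 0 are inactive (mu_x = mu_y = 0).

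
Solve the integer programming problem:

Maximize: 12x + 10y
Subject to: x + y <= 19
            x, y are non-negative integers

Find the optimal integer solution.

Objective: 12x + 10y, constraint: x + y <= 19
Coefficient of x is 12 >= coefficient of y is 10, so allocate the entire budget to x.
Optimal: x = 19, y = 0, value = 228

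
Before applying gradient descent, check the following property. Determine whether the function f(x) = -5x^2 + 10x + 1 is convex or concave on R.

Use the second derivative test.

f(x) = -5x^2 + 10x + 1
f'(x) = -10x + 10
f''(x) = -10
Since f''(x) = -10 < 0 for all x, f is concave on R.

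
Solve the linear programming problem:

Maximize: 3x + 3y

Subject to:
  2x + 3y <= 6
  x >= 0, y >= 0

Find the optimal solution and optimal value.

The feasible region has vertices at [(0, 0), (3, 0), (0, 2)].
Checking objective 3x + 3y at each vertex:
  (0, 0): 3*0 + 3*0 = 0
  (3, 0): 3*3 + 3*0 = 9
  (0, 2): 3*0 + 3*2 = 6
Maximum is 9 at (3, 0).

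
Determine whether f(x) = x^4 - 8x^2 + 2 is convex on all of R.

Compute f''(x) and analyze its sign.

f(x) = x^4 - 8x^2 + 2
f'(x) = 4x^3 + -16x
f''(x) = 12x^2 + -16
f''(0) = -16 < 0, so not convex near x = 0
Therefore, f is not globally convex on R.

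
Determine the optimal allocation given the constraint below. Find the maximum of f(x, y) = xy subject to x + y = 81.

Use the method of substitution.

Substitute y = 81 - x into f(x,y) = xy:
g(x) = x(81 - x) = 81x - x^2
g'(x) = 81 - 2x = 0  =>  x = 81/2
y = 81 - 81/2 = 81/2
Maximum value = (81/2) * (81/2) = 6561/4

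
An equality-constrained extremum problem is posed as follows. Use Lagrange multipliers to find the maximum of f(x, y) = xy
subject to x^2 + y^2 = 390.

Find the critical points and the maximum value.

Lagrange conditions: y = 2*lambda*x and x = 2*lambda*y
If x = 0 then y = 0, violating the constraint, so x, y != 0.
Dividing: y/x = x/y => x^2 = y^2 => y = x or y = -x
Constraint: 2x^2 = 390 => x^2 = 195 => x = +/-sqrt(195)
Critical points: (sqrt(195), sqrt(195)), (-sqrt(195), -sqrt(195)), (sqrt(195), -sqrt(195)), (-sqrt(195), sqrt(195))
  y = x:  xy = x^2 = 195  at (sqrt(195), sqrt(195)) and (-sqrt(195), -sqrt(195))
  y = -x: xy = -x^2 = -195 at (sqrt(195), -sqrt(195)) and (-sqrt(195), sqrt(195))
Maximum xy = 195 at (sqrt(195), sqrt(195)) and (-sqrt(195), -sqrt(195))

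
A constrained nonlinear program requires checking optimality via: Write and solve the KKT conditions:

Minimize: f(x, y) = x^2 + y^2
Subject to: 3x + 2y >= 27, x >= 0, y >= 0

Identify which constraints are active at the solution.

KKT conditions for min x^2 + y^2 s.t. 3x + 2y >= 27, x >= 0, y >= 0:
Stationarity: 2x = mu*3 + mu_x, 2y = mu*2 + mu_y, with mu, mu_x, mu_y >= 0
Complementary slackness: mu*(3x + 2y - 27) = 0, mu_x*x = 0, mu_y*y = 0
(0, 0) is infeasible (3*0 + 2*0 < 27), so if mu = 0 stationarity would force x = mu_x/2 >= 0, y = mu_y/2 >= 0 with mu_x*x = mu_y*y = 0, i.e. x = y = 0: contradiction. Hence mu > 0 and 3x + 2y = 27 is active.
Try x > 0, y > 0 (so mu_x = mu_y = 0): x = 3*mu/2, y = 2*mu/2
Substitute: 3*(3*mu/2) + 2*(2*mu/2) = 27
  mu*13/2 = 27 => mu = 54/13
x* = 81/13 > 0, y* = 54/13 > 0, consistent with mu_x = mu_y = 0.
f is convex and the constraints are linear, so this KKT point is the global minimum.
f* = 729/13
Active constraints: 3x + 2y >= 27 (holds with equality, mu = 54/13 > 0); x >= 0 and y >= 0 are inactive (mu_x = mu_y = 0).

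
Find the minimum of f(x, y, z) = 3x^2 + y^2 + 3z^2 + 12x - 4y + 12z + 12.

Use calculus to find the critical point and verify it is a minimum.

f(x,y,z) = 3x^2 + y^2 + 3z^2 + 12x - 4y + 12z + 12
df/dx = 6x + (12) = 0 => x = -2
df/dy = 2y + (-4) = 0 => y = 2
df/dz = 6z + (12) = 0 => z = -2
f(-2,2,-2) = 3*(-2)^2 + 1*(2)^2 + 3*(-2)^2 + 12*(-2) + -4*(2) + 12*(-2) + 12 = -16
Hessian is diagonal with entries 6, 2, 6 > 0, confirmed minimum.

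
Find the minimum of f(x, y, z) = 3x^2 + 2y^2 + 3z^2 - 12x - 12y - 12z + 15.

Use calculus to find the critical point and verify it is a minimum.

f(x,y,z) = 3x^2 + 2y^2 + 3z^2 - 12x - 12y - 12z + 15
df/dx = 6x + (-12) = 0 => x = 2
df/dy = 4y + (-12) = 0 => y = 3
df/dz = 6z + (-12) = 0 => z = 2
f(2,3,2) = 3*(2)^2 + 2*(3)^2 + 3*(2)^2 + -12*(2) + -12*(3) + -12*(2) + 15 = -27
Hessian is diagonal with entries 6, 4, 6 > 0, confirmed minimum.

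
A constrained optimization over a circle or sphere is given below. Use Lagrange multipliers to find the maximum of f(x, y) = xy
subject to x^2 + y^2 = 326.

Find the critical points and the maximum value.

Lagrange conditions: y = 2*lambda*x and x = 2*lambda*y
If x = 0 then y = 0, violating the constraint, so x, y != 0.
Dividing: y/x = x/y => x^2 = y^2 => y = x or y = -x
Constraint: 2x^2 = 326 => x^2 = 163 => x = +/-sqrt(163)
Critical points: (sqrt(163), sqrt(163)), (-sqrt(163), -sqrt(163)), (sqrt(163), -sqrt(163)), (-sqrt(163), sqrt(163))
  y = x:  xy = x^2 = 163  at (sqrt(163), sqrt(163)) and (-sqrt(163), -sqrt(163))
  y = -x: xy = -x^2 = -163 at (sqrt(163), -sqrt(163)) and (-sqrt(163), sqrt(163))
Maximum xy = 163 at (sqrt(163), sqrt(163)) and (-sqrt(163), -sqrt(163))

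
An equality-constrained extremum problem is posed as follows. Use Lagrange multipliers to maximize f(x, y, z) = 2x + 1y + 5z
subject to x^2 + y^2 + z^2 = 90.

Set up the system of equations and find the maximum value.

Lagrange conditions: 2 = 2*lambda*x, 1 = 2*lambda*y, 5 = 2*lambda*z
So x:2 = y:1 = z:5, i.e. x = 2t, y = 1t, z = 5t
Constraint: t^2*(2^2 + 1^2 + 5^2) = 90
  t^2 * 30 = 90  =>  t = sqrt(3)
Maximum = 2*2t + 1*1t + 5*5t = 30*sqrt(3) = sqrt(2700)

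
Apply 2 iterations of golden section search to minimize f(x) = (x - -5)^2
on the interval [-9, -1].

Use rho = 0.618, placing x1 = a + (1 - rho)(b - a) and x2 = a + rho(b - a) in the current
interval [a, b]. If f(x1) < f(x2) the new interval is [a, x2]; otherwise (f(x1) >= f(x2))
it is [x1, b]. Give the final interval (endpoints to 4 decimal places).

Golden section search for min of f(x) = (x - -5)^2 on [-9, -1].
Each step: x1 = a + (1 - rho)(b - a), x2 = a + rho(b - a); if f(x1) < f(x2) keep [a, x2], otherwise keep [x1, b].
Step 1: [-9.0000, -1.0000], x1=-5.9440 (f=0.8911), x2=-4.0560 (f=0.8911); f(x1) = f(x2) (tie, not '<') => keep [-5.9440, -1.0000]
Step 2: [-5.9440, -1.0000], x1=-4.0554 (f=0.8923), x2=-2.8886 (f=4.4580); f(x1) < f(x2) => keep [-5.9440, -2.8886]
Final interval: [-5.9440, -2.8886]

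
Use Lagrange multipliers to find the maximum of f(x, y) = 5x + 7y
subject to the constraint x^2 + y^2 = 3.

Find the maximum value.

Set up Lagrange conditions: grad f = lambda * grad g
  5 = 2*lambda*x
  7 = 2*lambda*y
From these: x/y = 5/7, so x = 5t, y = 7t for some t.
Substitute into constraint: (5t)^2 + (7t)^2 = 3
  t^2 * 74 = 3
  t = sqrt(3/74)
Maximum = 5*x + 7*y = (5^2 + 7^2)*t = 74 * sqrt(3/74) = sqrt(222)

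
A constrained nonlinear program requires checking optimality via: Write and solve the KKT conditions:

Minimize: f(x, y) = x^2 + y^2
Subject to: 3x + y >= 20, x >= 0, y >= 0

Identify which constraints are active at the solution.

KKT conditions for min x^2 + y^2 s.t. 3x + 1y >= 20, x >= 0, y >= 0:
Stationarity: 2x = mu*3 + mu_x, 2y = mu*1 + mu_y, with mu, mu_x, mu_y >= 0
Complementary slackness: mu*(3x + y - 20) = 0, mu_x*x = 0, mu_y*y = 0
(0, 0) is infeasible (3*0 + 1*0 < 20), so if mu = 0 stationarity would force x = mu_x/2 >= 0, y = mu_y/2 >= 0 with mu_x*x = mu_y*y = 0, i.e. x = y = 0: contradiction. Hence mu > 0 and 3x + y = 20 is active.
Try x > 0, y > 0 (so mu_x = mu_y = 0): x = 3*mu/2, y = 1*mu/2
Substitute: 3*(3*mu/2) + 1*(1*mu/2) = 20
  mu*10/2 = 20 => mu = 4
x* = 6 > 0, y* = 2 > 0, consistent with mu_x = mu_y = 0.
f is convex and the constraints are linear, so this KKT point is the global minimum.
f* = 40
Active constraints: 3x + y >= 20 (holds with equality, mu = 4 > 0); x >= 0 and y >= 0 are inactive (mu_x = mu_y = 0).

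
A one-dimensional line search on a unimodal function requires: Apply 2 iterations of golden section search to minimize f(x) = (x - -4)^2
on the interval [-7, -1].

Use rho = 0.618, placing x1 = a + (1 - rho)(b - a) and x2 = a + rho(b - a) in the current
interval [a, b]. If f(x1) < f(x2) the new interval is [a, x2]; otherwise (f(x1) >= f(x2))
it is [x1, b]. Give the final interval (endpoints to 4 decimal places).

Golden section search for min of f(x) = (x - -4)^2 on [-7, -1].
Each step: x1 = a + (1 - rho)(b - a), x2 = a + rho(b - a); if f(x1) < f(x2) keep [a, x2], otherwise keep [x1, b].
Step 1: [-7.0000, -1.0000], x1=-4.7080 (f=0.5013), x2=-3.2920 (f=0.5013); f(x1) = f(x2) (tie, not '<') => keep [-4.7080, -1.0000]
Step 2: [-4.7080, -1.0000], x1=-3.2915 (f=0.5019), x2=-2.4165 (f=2.5076); f(x1) < f(x2) => keep [-4.7080, -2.4165]
Final interval: [-4.7080, -2.4165]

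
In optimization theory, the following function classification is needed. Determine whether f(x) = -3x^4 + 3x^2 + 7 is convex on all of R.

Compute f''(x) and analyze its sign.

f(x) = -3x^4 + 3x^2 + 7
f'(x) = -12x^3 + 6x
f''(x) = -36x^2 + 6
f''(x) = -36x^2 + 6 -> -inf as |x| -> inf
Therefore, f is not globally convex on R.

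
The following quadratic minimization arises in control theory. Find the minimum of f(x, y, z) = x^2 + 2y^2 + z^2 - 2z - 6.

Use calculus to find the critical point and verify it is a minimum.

f(x,y,z) = x^2 + 2y^2 + z^2 - 2z - 6
df/dx = 2x + (0) = 0 => x = 0
df/dy = 4y + (0) = 0 => y = 0
df/dz = 2z + (-2) = 0 => z = 1
f(0,0,1) = 1*(0)^2 + 2*(0)^2 + 1*(1)^2 + -2*(1) + -6 = -7
Hessian is diagonal with entries 2, 4, 2 > 0, confirmed minimum.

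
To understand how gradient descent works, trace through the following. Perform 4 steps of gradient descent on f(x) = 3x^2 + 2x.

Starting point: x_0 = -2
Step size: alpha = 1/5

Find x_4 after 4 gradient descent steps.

f(x) = 3x^2 + 2x, f'(x) = 6x + (2)
Step 1: f'(-2) = -10, x_1 = -2 - 1/5 * -10 = 0
Step 2: f'(0) = 2, x_2 = 0 - 1/5 * 2 = -2/5
Step 3: f'(-2/5) = -2/5, x_3 = -2/5 - 1/5 * -2/5 = -8/25
Step 4: f'(-8/25) = 2/25, x_4 = -8/25 - 1/5 * 2/25 = -42/125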